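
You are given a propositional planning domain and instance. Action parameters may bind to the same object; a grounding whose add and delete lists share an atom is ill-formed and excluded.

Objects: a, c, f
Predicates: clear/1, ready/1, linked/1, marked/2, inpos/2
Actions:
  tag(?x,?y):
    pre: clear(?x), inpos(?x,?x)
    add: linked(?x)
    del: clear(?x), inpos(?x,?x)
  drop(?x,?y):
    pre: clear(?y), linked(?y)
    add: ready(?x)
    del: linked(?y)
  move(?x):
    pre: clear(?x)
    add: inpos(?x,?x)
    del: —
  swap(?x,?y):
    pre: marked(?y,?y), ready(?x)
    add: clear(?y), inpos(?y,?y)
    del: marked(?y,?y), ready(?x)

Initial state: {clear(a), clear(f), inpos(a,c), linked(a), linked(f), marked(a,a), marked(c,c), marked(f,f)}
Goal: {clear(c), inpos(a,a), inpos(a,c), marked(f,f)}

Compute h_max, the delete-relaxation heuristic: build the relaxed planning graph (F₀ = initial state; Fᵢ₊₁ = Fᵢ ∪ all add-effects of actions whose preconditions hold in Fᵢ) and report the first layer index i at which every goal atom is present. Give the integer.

F0 = init (8 atoms)
F1 = F0 ∪ {inpos(a,a), inpos(f,f), ready(a), ready(c), ready(f)}  (13 atoms)
F2 = F1 ∪ {clear(c), inpos(c,c)}  (15 atoms)
goal ⊆ F2  ⇒  h_max = 2

2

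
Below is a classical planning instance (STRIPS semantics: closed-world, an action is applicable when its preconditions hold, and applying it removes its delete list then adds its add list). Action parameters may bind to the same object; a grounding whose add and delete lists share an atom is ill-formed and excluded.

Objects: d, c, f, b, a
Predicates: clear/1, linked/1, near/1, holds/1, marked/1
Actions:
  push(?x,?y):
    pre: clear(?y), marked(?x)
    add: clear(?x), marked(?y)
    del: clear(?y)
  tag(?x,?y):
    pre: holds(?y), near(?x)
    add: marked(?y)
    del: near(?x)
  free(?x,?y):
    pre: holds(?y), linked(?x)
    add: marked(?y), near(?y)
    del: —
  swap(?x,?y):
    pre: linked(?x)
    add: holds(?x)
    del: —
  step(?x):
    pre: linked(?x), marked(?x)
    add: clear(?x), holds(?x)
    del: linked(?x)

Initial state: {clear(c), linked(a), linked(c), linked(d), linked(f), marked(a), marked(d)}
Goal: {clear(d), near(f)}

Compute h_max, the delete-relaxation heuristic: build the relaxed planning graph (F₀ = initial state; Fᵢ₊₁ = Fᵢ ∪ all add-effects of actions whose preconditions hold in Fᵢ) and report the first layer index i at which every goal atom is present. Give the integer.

F0 = init (7 atoms)
F1 = F0 ∪ {clear(a), clear(d), holds(a), holds(c), holds(d), holds(f), marked(c)}  (14 atoms)
F2 = F1 ∪ {marked(f), near(a), near(c), near(d), near(f)}  (19 atoms)
goal ⊆ F2  ⇒  h_max = 2

2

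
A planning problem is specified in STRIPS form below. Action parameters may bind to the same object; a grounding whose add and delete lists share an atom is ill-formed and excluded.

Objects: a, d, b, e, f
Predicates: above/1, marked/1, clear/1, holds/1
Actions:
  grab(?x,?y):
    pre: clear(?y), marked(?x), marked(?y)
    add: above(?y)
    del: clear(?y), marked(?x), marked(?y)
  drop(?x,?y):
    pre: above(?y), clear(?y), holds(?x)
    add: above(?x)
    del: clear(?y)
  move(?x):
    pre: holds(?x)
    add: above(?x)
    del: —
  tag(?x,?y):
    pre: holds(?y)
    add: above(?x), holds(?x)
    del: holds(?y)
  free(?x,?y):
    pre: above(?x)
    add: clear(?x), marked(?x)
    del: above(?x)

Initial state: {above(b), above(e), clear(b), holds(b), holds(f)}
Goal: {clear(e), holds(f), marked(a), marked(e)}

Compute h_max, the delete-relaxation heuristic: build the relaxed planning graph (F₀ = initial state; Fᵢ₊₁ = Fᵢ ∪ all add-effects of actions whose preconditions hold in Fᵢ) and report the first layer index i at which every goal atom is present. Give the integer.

F0 = init (5 atoms)
F1 = F0 ∪ {above(a), above(d), above(f), clear(e), holds(a), holds(d), holds(e), marked(b), marked(e)}  (14 atoms)
F2 = F1 ∪ {clear(a), clear(d), clear(f), marked(a), marked(d), marked(f)}  (20 atoms)
goal ⊆ F2  ⇒  h_max = 2

2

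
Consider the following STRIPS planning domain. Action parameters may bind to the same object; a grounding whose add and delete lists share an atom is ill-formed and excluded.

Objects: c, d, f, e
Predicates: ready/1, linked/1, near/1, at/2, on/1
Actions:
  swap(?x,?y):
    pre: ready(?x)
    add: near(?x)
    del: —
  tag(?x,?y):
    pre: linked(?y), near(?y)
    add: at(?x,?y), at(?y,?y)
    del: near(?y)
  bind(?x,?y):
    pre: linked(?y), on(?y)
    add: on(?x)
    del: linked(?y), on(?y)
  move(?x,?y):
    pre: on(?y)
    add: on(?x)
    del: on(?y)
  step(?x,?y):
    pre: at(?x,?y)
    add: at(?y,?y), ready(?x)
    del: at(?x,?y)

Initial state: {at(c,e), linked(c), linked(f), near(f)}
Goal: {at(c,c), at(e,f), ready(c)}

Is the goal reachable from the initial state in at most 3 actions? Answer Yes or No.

1. tag(e,f)  →  {at(c,e), at(e,f), at(f,f), linked(c), linked(f)}
2. step(c,e)  →  {at(e,e), at(e,f), at(f,f), linked(c), linked(f), ready(c)}
3. swap(c,c)  →  {at(e,e), at(e,f), at(f,f), linked(c), linked(f), near(c), ready(c)}
4. tag(c,c)  →  {at(c,c), at(e,e), at(e,f), at(f,f), linked(c), linked(f), ready(c)}
optimal plan length = 4; 4 > 3

No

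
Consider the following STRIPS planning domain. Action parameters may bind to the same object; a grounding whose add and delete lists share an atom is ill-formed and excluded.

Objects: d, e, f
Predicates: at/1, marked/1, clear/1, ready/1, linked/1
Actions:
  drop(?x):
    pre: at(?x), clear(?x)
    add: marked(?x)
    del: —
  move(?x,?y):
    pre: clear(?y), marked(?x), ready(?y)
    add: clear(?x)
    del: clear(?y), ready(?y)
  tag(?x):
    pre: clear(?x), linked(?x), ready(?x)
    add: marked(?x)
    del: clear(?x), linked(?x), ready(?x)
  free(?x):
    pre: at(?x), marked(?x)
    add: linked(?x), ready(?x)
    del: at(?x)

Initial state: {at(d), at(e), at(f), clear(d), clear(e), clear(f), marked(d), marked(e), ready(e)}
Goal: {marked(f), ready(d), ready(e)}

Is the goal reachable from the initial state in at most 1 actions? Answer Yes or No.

No

1. drop(f)  →  {at(d), at(e), at(f), clear(d), clear(e), clear(f), marked(d), marked(e), marked(f), ready(e)}
2. free(d)  →  {at(e), at(f), clear(d), clear(e), clear(f), linked(d), marked(d), marked(e), marked(f), ready(d), ready(e)}
optimal plan length = 2; 2 > 1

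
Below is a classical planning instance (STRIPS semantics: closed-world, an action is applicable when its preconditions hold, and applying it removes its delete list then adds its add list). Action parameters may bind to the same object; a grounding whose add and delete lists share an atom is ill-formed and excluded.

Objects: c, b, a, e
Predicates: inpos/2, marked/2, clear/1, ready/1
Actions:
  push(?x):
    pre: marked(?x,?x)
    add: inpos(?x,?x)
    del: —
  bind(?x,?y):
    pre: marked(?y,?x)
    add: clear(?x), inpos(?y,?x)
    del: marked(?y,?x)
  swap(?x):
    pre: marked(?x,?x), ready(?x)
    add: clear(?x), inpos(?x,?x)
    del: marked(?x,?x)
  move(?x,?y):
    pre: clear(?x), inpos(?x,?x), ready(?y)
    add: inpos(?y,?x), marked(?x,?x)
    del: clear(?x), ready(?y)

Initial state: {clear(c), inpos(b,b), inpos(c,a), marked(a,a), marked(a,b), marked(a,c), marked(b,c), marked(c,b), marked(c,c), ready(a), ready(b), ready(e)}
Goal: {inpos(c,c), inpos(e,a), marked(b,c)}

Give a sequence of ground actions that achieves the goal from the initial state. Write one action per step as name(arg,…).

push(c); bind(a,a); move(a,e)

1. push(c)  →  {clear(c), inpos(b,b), inpos(c,a), inpos(c,c), marked(a,a), marked(a,b), marked(a,c), marked(b,c), marked(c,b), marked(c,c), ready(a), ready(b), ready(e)}
2. bind(a,a)  →  {clear(a), clear(c), inpos(a,a), inpos(b,b), inpos(c,a), inpos(c,c), marked(a,b), marked(a,c), marked(b,c), marked(c,b), marked(c,c), ready(a), ready(b), ready(e)}
3. move(a,e)  →  {clear(c), inpos(a,a), inpos(b,b), inpos(c,a), inpos(c,c), inpos(e,a), marked(a,a), marked(a,b), marked(a,c), marked(b,c), marked(c,b), marked(c,c), ready(a), ready(b)}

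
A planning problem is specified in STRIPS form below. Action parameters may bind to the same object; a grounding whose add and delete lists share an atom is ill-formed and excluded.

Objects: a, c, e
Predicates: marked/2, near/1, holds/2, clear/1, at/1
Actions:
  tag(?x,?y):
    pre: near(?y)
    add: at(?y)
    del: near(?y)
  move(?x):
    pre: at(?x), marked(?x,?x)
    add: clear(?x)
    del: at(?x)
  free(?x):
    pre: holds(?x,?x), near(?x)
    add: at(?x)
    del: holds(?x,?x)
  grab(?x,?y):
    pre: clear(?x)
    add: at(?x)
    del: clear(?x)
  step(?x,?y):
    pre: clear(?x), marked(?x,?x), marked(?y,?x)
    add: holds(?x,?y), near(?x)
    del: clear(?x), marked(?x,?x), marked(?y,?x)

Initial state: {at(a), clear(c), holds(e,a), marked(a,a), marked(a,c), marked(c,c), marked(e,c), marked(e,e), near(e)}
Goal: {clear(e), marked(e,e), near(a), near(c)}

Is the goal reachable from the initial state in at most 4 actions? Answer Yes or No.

1. tag(a,e)  →  {at(a), at(e), clear(c), holds(e,a), marked(a,a), marked(a,c), marked(c,c), marked(e,c), marked(e,e)}
2. move(a)  →  {at(e), clear(a), clear(c), holds(e,a), marked(a,a), marked(a,c), marked(c,c), marked(e,c), marked(e,e)}
3. move(e)  →  {clear(a), clear(c), clear(e), holds(e,a), marked(a,a), marked(a,c), marked(c,c), marked(e,c), marked(e,e)}
4. step(a,a)  →  {clear(c), clear(e), holds(a,a), holds(e,a), marked(a,c), marked(c,c), marked(e,c), marked(e,e), near(a)}
5. step(c,a)  →  {clear(e), holds(a,a), holds(c,a), holds(e,a), marked(e,c), marked(e,e), near(a), near(c)}
optimal plan length = 5; 5 > 4

No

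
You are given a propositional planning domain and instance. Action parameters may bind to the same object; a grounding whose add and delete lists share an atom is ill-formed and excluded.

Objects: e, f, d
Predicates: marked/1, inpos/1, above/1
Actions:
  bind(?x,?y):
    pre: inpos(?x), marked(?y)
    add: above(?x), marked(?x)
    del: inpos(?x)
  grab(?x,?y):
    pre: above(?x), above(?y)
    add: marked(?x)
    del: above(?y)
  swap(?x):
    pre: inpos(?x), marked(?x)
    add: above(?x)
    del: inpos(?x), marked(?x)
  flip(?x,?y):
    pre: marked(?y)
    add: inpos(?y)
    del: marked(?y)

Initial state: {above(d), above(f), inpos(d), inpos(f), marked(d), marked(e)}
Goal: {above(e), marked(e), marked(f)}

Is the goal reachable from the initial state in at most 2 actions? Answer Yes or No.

No

1. bind(f,e)  →  {above(d), above(f), inpos(d), marked(d), marked(e), marked(f)}
2. flip(e,e)  →  {above(d), above(f), inpos(d), inpos(e), marked(d), marked(f)}
3. bind(e,f)  →  {above(d), above(e), above(f), inpos(d), marked(d), marked(e), marked(f)}
optimal plan length = 3; 3 > 2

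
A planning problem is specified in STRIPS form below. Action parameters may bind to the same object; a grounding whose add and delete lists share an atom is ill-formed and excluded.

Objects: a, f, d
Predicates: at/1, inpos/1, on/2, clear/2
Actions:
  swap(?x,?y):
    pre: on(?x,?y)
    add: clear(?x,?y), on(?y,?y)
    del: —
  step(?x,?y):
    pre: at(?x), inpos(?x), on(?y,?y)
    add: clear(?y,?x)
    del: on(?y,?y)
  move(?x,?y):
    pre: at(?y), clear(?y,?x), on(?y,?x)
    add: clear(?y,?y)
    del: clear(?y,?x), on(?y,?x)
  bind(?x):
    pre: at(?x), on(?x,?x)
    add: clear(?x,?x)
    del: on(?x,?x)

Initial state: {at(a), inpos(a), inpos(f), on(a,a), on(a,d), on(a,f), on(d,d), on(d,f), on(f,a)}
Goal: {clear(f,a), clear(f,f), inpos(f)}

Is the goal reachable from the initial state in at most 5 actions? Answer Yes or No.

1. swap(a,f)  →  {at(a), clear(a,f), inpos(a), inpos(f), on(a,a), on(a,d), on(a,f), on(d,d), on(d,f), on(f,a), on(f,f)}
2. swap(f,a)  →  {at(a), clear(a,f), clear(f,a), inpos(a), inpos(f), on(a,a), on(a,d), on(a,f), on(d,d), on(d,f), on(f,a), on(f,f)}
3. swap(f,f)  →  {at(a), clear(a,f), clear(f,a), clear(f,f), inpos(a), inpos(f), on(a,a), on(a,d), on(a,f), on(d,d), on(d,f), on(f,a), on(f,f)}
optimal plan length = 3; 3 ≤ 5

Yes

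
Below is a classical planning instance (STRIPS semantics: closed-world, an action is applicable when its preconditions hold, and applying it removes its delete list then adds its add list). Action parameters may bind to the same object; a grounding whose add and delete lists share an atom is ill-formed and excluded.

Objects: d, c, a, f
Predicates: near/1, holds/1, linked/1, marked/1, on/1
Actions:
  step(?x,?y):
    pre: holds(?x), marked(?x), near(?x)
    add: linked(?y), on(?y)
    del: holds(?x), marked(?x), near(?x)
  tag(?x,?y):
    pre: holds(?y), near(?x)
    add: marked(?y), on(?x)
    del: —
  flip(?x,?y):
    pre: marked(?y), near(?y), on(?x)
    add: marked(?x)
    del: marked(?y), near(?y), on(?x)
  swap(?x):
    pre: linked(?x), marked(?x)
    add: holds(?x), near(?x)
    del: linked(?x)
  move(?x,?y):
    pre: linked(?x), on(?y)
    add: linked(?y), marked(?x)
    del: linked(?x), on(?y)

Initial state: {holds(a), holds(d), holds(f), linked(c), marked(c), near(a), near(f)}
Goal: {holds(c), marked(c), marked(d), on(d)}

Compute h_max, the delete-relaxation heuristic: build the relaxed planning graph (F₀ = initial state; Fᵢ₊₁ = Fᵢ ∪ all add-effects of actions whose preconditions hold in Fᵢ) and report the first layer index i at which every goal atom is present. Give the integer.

F0 = init (7 atoms)
F1 = F0 ∪ {holds(c), marked(a), marked(d), marked(f), near(c), on(a), on(f)}  (14 atoms)
F2 = F1 ∪ {linked(a), linked(d), linked(f), on(c), on(d)}  (19 atoms)
goal ⊆ F2  ⇒  h_max = 2

2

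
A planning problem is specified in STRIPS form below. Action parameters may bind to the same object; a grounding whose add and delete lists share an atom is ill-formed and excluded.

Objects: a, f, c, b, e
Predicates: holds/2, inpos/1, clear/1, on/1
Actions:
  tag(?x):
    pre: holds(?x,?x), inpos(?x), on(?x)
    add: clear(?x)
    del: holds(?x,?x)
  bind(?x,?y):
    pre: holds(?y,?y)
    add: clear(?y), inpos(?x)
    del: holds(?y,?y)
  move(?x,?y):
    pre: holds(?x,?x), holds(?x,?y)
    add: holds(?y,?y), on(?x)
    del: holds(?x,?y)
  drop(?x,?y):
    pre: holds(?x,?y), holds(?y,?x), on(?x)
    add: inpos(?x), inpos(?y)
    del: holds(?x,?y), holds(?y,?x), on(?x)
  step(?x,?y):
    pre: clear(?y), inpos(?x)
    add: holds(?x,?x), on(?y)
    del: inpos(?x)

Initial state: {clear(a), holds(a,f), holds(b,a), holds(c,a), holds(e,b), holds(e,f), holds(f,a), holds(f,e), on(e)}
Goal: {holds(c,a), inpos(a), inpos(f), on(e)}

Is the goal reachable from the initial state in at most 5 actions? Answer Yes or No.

1. drop(e,f)  →  {clear(a), holds(a,f), holds(b,a), holds(c,a), holds(e,b), holds(f,a), inpos(e), inpos(f)}
2. step(e,a)  →  {clear(a), holds(a,f), holds(b,a), holds(c,a), holds(e,b), holds(e,e), holds(f,a), inpos(f), on(a)}
3. move(e,b)  →  {clear(a), holds(a,f), holds(b,a), holds(b,b), holds(c,a), holds(e,e), holds(f,a), inpos(f), on(a), on(e)}
4. bind(a,b)  →  {clear(a), clear(b), holds(a,f), holds(b,a), holds(c,a), holds(e,e), holds(f,a), inpos(a), inpos(f), on(a), on(e)}
optimal plan length = 4; 4 ≤ 5

Yes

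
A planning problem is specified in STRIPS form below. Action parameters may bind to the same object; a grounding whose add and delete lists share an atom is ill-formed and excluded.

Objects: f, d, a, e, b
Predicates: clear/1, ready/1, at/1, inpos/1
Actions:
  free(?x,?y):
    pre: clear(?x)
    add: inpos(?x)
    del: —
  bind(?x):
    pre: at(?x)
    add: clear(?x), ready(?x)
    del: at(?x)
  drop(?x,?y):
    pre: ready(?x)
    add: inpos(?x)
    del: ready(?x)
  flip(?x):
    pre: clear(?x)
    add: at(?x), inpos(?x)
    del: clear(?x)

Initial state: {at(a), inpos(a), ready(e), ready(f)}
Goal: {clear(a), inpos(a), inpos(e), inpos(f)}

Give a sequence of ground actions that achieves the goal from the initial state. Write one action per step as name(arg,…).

1. bind(a)  →  {clear(a), inpos(a), ready(a), ready(e), ready(f)}
2. drop(f,f)  →  {clear(a), inpos(a), inpos(f), ready(a), ready(e)}
3. drop(e,f)  →  {clear(a), inpos(a), inpos(e), inpos(f), ready(a)}

bind(a); drop(f,f); drop(e,f)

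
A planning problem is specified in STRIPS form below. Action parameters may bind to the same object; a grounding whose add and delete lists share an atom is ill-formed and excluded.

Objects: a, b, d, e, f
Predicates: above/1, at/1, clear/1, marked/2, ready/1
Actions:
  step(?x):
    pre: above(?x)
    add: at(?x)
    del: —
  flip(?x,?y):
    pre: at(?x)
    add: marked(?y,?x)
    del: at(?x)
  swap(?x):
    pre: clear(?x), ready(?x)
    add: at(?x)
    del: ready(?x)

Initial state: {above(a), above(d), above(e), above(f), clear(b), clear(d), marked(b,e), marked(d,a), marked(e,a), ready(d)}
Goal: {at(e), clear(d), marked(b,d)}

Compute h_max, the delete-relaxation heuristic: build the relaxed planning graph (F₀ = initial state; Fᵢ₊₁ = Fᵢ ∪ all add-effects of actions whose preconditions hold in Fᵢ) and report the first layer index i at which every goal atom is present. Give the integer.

F0 = init (10 atoms)
F1 = F0 ∪ {at(a), at(d), at(e), at(f)}  (14 atoms)
F2 = F1 ∪ {marked(a,a), marked(a,d), marked(a,e), marked(a,f), marked(b,a), marked(b,d), marked(b,f), marked(d,d), marked(d,e), marked(d,f), marked(e,d), marked(e,e), marked(e,f), marked(f,a), marked(f,d), marked(f,e), marked(f,f)}  (31 atoms)
goal ⊆ F2  ⇒  h_max = 2

2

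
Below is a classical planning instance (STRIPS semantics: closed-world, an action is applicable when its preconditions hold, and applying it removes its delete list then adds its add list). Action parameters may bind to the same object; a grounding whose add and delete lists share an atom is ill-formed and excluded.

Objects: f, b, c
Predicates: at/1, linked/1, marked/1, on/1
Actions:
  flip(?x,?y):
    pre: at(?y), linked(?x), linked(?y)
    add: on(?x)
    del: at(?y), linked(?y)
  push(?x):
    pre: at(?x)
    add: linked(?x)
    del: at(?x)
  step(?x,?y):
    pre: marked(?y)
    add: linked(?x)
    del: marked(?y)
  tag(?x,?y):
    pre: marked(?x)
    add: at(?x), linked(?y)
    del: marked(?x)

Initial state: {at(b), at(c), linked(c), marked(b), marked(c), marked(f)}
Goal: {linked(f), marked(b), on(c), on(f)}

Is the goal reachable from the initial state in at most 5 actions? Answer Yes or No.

1. flip(c,c)  →  {at(b), marked(b), marked(c), marked(f), on(c)}
2. step(f,f)  →  {at(b), linked(f), marked(b), marked(c), on(c)}
3. step(b,c)  →  {at(b), linked(b), linked(f), marked(b), on(c)}
4. flip(f,b)  →  {linked(f), marked(b), on(c), on(f)}
optimal plan length = 4; 4 ≤ 5

Yes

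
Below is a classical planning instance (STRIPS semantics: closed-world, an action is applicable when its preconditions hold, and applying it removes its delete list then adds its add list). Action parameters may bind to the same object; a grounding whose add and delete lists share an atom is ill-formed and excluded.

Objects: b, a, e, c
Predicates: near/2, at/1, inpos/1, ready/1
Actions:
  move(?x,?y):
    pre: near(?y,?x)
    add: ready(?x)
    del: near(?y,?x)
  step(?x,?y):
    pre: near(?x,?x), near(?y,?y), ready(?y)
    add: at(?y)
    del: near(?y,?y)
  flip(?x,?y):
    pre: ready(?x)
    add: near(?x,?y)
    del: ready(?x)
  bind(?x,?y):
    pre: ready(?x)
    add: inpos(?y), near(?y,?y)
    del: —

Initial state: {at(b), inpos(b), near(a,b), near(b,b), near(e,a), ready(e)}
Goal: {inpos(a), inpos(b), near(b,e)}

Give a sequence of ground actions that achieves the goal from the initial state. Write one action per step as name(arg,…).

1. move(b,b)  →  {at(b), inpos(b), near(a,b), near(e,a), ready(b), ready(e)}
2. flip(b,e)  →  {at(b), inpos(b), near(a,b), near(b,e), near(e,a), ready(e)}
3. bind(e,a)  →  {at(b), inpos(a), inpos(b), near(a,a), near(a,b), near(b,e), near(e,a), ready(e)}

move(b,b); flip(b,e); bind(e,a)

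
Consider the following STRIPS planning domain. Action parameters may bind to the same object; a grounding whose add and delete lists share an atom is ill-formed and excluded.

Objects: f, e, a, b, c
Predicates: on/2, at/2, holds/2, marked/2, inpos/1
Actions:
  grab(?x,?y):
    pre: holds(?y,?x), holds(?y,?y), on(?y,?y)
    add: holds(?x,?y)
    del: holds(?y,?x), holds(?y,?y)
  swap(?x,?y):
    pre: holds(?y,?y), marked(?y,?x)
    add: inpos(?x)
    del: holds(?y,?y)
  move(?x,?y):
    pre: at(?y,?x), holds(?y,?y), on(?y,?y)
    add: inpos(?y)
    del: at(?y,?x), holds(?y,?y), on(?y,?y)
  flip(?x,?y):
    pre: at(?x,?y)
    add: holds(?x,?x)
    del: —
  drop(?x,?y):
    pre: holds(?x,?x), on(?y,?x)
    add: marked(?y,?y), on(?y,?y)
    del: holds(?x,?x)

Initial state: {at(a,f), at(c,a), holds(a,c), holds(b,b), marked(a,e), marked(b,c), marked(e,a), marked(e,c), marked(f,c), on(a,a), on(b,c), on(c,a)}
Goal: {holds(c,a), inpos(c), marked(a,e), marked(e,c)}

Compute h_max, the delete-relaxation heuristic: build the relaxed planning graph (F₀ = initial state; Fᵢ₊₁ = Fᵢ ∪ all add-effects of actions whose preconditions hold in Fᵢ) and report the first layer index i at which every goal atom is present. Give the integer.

F0 = init (12 atoms)
F1 = F0 ∪ {holds(a,a), holds(c,c), inpos(c)}  (15 atoms)
F2 = F1 ∪ {holds(c,a), inpos(a), inpos(e), marked(a,a), marked(b,b), marked(c,c), on(b,b), on(c,c)}  (23 atoms)
goal ⊆ F2  ⇒  h_max = 2

2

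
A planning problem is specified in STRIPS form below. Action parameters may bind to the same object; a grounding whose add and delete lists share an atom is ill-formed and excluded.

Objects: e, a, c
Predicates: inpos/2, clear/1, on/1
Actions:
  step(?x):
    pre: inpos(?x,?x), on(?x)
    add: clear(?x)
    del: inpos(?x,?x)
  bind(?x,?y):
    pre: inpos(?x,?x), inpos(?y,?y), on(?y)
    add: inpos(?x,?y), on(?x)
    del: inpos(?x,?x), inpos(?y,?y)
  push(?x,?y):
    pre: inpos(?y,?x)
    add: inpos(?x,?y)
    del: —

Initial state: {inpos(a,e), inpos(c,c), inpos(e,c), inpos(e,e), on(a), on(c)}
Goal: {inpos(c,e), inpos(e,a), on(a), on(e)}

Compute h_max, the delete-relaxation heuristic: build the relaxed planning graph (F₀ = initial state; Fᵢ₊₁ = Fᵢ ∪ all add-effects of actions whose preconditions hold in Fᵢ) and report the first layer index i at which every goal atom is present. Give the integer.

1

F0 = init (6 atoms)
F1 = F0 ∪ {clear(c), inpos(c,e), inpos(e,a), on(e)}  (10 atoms)
goal ⊆ F1  ⇒  h_max = 1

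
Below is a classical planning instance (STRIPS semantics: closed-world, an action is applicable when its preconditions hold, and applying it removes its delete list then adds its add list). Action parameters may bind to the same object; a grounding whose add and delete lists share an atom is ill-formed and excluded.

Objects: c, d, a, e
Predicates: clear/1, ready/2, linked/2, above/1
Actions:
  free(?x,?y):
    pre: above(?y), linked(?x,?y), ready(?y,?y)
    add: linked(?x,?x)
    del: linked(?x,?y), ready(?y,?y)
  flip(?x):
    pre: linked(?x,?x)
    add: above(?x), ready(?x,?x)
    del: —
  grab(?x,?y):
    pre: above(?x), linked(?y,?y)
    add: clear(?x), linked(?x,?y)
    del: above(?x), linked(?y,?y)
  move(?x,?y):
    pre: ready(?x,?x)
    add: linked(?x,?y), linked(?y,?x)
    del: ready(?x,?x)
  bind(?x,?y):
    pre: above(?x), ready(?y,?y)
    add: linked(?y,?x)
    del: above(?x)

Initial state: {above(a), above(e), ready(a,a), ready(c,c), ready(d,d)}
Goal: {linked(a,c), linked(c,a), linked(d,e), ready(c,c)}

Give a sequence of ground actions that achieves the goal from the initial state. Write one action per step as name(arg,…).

move(d,e); move(a,c)

1. move(d,e)  →  {above(a), above(e), linked(d,e), linked(e,d), ready(a,a), ready(c,c)}
2. move(a,c)  →  {above(a), above(e), linked(a,c), linked(c,a), linked(d,e), linked(e,d), ready(c,c)}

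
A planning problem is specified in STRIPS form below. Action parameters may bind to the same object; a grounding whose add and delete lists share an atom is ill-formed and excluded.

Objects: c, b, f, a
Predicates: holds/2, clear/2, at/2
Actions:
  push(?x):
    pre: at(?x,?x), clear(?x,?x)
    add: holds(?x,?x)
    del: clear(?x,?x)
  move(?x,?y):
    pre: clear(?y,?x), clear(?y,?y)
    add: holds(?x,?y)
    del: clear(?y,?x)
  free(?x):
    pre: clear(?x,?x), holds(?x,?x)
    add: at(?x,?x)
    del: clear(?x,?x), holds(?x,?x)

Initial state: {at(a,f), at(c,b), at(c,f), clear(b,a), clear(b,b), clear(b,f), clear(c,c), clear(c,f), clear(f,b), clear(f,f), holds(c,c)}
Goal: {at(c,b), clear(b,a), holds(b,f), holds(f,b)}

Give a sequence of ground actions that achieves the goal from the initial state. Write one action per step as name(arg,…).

move(b,f); move(f,b)

1. move(b,f)  →  {at(a,f), at(c,b), at(c,f), clear(b,a), clear(b,b), clear(b,f), clear(c,c), clear(c,f), clear(f,f), holds(b,f), holds(c,c)}
2. move(f,b)  →  {at(a,f), at(c,b), at(c,f), clear(b,a), clear(b,b), clear(c,c), clear(c,f), clear(f,f), holds(b,f), holds(c,c), holds(f,b)}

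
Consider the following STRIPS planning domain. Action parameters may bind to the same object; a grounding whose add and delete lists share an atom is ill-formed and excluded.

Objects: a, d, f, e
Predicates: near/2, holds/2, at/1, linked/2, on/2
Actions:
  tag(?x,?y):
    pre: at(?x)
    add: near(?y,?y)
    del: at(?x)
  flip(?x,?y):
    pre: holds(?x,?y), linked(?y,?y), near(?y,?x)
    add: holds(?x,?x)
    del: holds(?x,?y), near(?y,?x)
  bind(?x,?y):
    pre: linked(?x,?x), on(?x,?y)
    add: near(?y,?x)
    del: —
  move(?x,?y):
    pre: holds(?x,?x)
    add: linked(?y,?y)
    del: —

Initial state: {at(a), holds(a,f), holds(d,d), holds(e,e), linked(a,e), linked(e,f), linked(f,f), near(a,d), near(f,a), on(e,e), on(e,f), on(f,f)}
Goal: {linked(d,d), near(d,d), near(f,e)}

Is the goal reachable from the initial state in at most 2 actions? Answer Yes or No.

1. tag(a,d)  →  {holds(a,f), holds(d,d), holds(e,e), linked(a,e), linked(e,f), linked(f,f), near(a,d), near(d,d), near(f,a), on(e,e), on(e,f), on(f,f)}
2. move(d,d)  →  {holds(a,f), holds(d,d), holds(e,e), linked(a,e), linked(d,d), linked(e,f), linked(f,f), near(a,d), near(d,d), near(f,a), on(e,e), on(e,f), on(f,f)}
3. move(d,e)  →  {holds(a,f), holds(d,d), holds(e,e), linked(a,e), linked(d,d), linked(e,e), linked(e,f), linked(f,f), near(a,d), near(d,d), near(f,a), on(e,e), on(e,f), on(f,f)}
4. bind(e,f)  →  {holds(a,f), holds(d,d), holds(e,e), linked(a,e), linked(d,d), linked(e,e), linked(e,f), linked(f,f), near(a,d), near(d,d), near(f,a), near(f,e), on(e,e), on(e,f), on(f,f)}
optimal plan length = 4; 4 > 2

No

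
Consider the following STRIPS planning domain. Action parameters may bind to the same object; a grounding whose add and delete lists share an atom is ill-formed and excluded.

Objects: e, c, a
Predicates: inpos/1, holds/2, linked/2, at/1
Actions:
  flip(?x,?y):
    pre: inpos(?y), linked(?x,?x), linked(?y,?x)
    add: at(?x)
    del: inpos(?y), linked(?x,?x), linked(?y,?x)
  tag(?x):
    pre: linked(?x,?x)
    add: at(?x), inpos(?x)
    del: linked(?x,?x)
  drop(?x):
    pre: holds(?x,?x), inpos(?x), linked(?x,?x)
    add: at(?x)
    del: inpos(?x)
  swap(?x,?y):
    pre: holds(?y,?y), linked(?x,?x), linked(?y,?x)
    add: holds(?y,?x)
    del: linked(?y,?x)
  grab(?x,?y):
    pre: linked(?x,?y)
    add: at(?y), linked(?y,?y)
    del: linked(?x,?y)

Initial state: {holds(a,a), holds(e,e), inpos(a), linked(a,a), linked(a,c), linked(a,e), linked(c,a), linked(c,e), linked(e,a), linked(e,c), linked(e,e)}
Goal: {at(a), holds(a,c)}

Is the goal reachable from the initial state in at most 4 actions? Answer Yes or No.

Yes

1. flip(a,a)  →  {at(a), holds(a,a), holds(e,e), linked(a,c), linked(a,e), linked(c,a), linked(c,e), linked(e,a), linked(e,c), linked(e,e)}
2. grab(e,c)  →  {at(a), at(c), holds(a,a), holds(e,e), linked(a,c), linked(a,e), linked(c,a), linked(c,c), linked(c,e), linked(e,a), linked(e,e)}
3. swap(c,a)  →  {at(a), at(c), holds(a,a), holds(a,c), holds(e,e), linked(a,e), linked(c,a), linked(c,c), linked(c,e), linked(e,a), linked(e,e)}
optimal plan length = 3; 3 ≤ 4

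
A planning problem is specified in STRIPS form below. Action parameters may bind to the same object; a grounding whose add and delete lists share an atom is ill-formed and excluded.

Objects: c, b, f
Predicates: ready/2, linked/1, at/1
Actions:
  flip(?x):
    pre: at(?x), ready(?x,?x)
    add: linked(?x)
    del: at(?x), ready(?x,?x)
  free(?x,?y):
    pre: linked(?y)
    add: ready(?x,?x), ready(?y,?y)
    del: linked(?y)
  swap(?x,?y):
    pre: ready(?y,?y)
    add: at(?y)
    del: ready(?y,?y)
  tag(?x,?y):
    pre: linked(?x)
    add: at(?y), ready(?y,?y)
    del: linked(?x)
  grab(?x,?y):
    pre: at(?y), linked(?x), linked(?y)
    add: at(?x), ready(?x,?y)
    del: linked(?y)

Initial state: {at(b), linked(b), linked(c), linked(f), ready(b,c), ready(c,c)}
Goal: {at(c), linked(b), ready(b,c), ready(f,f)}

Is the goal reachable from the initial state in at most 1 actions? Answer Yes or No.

1. free(c,f)  →  {at(b), linked(b), linked(c), ready(b,c), ready(c,c), ready(f,f)}
2. swap(c,c)  →  {at(b), at(c), linked(b), linked(c), ready(b,c), ready(f,f)}
optimal plan length = 2; 2 > 1

No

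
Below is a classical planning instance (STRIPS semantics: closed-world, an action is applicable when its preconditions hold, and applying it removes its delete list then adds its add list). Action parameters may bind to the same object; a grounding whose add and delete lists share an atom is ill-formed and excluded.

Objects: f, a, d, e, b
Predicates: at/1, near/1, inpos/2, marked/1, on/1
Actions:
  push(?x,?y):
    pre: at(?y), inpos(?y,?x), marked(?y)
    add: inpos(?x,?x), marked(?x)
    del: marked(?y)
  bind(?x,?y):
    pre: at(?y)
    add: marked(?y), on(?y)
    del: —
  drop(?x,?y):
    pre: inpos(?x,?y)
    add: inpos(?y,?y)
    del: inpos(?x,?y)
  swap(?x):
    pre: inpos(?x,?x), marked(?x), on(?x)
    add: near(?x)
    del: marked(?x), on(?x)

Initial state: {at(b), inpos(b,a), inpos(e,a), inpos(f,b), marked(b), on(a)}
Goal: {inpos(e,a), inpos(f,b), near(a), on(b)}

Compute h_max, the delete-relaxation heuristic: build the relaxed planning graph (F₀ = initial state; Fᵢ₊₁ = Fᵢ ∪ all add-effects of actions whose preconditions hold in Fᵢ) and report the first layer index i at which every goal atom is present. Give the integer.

F0 = init (6 atoms)
F1 = F0 ∪ {inpos(a,a), inpos(b,b), marked(a), on(b)}  (10 atoms)
F2 = F1 ∪ {near(a), near(b)}  (12 atoms)
goal ⊆ F2  ⇒  h_max = 2

2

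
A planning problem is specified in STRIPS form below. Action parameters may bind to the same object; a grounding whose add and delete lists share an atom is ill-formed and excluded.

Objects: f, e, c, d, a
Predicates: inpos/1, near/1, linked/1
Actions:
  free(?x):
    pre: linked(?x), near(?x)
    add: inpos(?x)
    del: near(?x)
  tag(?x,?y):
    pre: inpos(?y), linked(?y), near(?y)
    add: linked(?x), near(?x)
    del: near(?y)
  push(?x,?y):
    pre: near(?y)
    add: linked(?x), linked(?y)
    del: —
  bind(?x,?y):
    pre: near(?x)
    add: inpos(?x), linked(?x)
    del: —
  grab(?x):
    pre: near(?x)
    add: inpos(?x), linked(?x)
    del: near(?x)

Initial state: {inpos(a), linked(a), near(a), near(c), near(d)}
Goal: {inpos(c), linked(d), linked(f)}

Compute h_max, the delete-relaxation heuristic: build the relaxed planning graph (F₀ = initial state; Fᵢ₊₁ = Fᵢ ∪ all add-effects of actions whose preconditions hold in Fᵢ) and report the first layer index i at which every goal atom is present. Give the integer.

1

F0 = init (5 atoms)
F1 = F0 ∪ {inpos(c), inpos(d), linked(c), linked(d), linked(e), linked(f), near(e), near(f)}  (13 atoms)
goal ⊆ F1  ⇒  h_max = 1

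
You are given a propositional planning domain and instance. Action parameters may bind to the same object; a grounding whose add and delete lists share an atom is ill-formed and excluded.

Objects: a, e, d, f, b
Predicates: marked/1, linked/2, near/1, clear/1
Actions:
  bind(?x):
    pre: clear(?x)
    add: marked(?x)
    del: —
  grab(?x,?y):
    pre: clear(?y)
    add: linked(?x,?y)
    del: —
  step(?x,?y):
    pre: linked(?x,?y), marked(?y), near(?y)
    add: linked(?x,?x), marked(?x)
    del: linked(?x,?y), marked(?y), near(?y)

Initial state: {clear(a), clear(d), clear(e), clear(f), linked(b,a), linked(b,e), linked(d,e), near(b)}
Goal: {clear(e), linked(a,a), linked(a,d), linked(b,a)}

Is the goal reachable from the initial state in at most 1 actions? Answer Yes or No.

No

1. grab(a,a)  →  {clear(a), clear(d), clear(e), clear(f), linked(a,a), linked(b,a), linked(b,e), linked(d,e), near(b)}
2. grab(a,d)  →  {clear(a), clear(d), clear(e), clear(f), linked(a,a), linked(a,d), linked(b,a), linked(b,e), linked(d,e), near(b)}
optimal plan length = 2; 2 > 1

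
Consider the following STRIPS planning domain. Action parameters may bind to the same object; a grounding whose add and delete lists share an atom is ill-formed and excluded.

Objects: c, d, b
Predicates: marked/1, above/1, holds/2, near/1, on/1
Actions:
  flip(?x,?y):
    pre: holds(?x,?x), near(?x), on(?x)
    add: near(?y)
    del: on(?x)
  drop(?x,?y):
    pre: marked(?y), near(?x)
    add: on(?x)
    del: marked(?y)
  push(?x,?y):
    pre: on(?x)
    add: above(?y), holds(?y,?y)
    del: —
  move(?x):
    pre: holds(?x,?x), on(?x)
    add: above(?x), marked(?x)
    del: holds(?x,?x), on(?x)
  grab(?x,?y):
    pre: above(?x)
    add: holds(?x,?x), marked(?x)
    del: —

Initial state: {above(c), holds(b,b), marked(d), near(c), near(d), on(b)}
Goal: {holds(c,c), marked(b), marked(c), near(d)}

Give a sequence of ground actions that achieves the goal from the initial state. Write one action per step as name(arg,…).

move(b); grab(c,c)

1. move(b)  →  {above(b), above(c), marked(b), marked(d), near(c), near(d)}
2. grab(c,c)  →  {above(b), above(c), holds(c,c), marked(b), marked(c), marked(d), near(c), near(d)}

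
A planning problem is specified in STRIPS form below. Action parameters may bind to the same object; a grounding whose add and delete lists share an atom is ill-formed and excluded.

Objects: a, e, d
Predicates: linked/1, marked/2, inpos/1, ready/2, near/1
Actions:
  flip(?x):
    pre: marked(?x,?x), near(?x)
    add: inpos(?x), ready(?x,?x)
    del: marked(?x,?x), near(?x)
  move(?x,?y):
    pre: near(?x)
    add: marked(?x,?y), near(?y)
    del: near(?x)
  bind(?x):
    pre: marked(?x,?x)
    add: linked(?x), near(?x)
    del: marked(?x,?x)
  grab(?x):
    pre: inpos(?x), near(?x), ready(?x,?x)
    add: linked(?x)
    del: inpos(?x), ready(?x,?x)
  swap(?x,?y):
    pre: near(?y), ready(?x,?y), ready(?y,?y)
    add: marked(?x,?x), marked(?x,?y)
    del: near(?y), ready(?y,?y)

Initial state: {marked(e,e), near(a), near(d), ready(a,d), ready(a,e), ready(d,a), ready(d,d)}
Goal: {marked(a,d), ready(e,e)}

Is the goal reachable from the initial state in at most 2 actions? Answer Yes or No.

No

1. move(a,e)  →  {marked(a,e), marked(e,e), near(d), near(e), ready(a,d), ready(a,e), ready(d,a), ready(d,d)}
2. flip(e)  →  {inpos(e), marked(a,e), near(d), ready(a,d), ready(a,e), ready(d,a), ready(d,d), ready(e,e)}
3. swap(a,d)  →  {inpos(e), marked(a,a), marked(a,d), marked(a,e), ready(a,d), ready(a,e), ready(d,a), ready(e,e)}
optimal plan length = 3; 3 > 2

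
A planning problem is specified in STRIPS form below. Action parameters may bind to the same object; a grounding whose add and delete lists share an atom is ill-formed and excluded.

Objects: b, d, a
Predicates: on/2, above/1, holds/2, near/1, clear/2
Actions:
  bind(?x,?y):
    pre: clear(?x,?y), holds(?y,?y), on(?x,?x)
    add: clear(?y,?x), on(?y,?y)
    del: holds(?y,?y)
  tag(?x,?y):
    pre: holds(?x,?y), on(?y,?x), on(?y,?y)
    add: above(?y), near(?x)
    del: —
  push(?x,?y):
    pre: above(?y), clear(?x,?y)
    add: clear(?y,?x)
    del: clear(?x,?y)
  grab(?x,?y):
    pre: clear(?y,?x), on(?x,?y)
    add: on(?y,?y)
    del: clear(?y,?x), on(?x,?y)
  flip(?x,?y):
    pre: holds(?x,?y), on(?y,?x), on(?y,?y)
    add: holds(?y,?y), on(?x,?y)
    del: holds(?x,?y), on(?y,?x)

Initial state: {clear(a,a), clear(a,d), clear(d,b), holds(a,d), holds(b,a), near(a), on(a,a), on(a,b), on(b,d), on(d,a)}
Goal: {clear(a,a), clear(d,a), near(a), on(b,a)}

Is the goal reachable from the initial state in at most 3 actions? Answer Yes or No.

No

1. grab(b,d)  →  {clear(a,a), clear(a,d), holds(a,d), holds(b,a), near(a), on(a,a), on(a,b), on(d,a), on(d,d)}
2. tag(a,d)  →  {above(d), clear(a,a), clear(a,d), holds(a,d), holds(b,a), near(a), on(a,a), on(a,b), on(d,a), on(d,d)}
3. push(a,d)  →  {above(d), clear(a,a), clear(d,a), holds(a,d), holds(b,a), near(a), on(a,a), on(a,b), on(d,a), on(d,d)}
4. flip(b,a)  →  {above(d), clear(a,a), clear(d,a), holds(a,a), holds(a,d), near(a), on(a,a), on(b,a), on(d,a), on(d,d)}
optimal plan length = 4; 4 > 3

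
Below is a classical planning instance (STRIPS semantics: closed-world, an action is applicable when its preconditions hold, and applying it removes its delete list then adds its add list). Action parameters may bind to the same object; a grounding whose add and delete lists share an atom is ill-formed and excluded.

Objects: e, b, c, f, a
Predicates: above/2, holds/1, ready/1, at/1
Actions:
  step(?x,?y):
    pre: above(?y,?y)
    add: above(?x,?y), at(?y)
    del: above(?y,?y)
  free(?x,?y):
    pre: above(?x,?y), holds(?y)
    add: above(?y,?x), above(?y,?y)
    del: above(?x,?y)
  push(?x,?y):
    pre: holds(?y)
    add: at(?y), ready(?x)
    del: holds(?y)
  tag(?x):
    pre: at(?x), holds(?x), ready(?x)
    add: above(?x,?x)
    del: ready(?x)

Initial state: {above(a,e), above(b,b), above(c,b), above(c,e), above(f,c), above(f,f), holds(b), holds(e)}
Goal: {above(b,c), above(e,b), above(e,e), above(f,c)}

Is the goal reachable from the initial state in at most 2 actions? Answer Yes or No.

No

1. step(e,b)  →  {above(a,e), above(c,b), above(c,e), above(e,b), above(f,c), above(f,f), at(b), holds(b), holds(e)}
2. free(c,e)  →  {above(a,e), above(c,b), above(e,b), above(e,c), above(e,e), above(f,c), above(f,f), at(b), holds(b), holds(e)}
3. free(c,b)  →  {above(a,e), above(b,b), above(b,c), above(e,b), above(e,c), above(e,e), above(f,c), above(f,f), at(b), holds(b), holds(e)}
optimal plan length = 3; 3 > 2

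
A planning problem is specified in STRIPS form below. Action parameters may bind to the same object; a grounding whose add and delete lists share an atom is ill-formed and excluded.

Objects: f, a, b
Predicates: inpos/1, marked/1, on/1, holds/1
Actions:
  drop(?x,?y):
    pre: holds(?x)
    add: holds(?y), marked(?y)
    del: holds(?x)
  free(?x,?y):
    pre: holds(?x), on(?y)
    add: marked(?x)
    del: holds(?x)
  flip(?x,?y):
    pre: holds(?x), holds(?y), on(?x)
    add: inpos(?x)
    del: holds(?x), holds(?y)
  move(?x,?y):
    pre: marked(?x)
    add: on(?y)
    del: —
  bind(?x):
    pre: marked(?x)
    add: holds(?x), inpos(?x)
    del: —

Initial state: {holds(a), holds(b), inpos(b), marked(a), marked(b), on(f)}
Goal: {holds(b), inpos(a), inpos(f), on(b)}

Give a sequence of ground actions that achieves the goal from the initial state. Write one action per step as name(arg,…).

1. drop(a,f)  →  {holds(b), holds(f), inpos(b), marked(a), marked(b), marked(f), on(f)}
2. flip(f,f)  →  {holds(b), inpos(b), inpos(f), marked(a), marked(b), marked(f), on(f)}
3. move(f,b)  →  {holds(b), inpos(b), inpos(f), marked(a), marked(b), marked(f), on(b), on(f)}
4. bind(a)  →  {holds(a), holds(b), inpos(a), inpos(b), inpos(f), marked(a), marked(b), marked(f), on(b), on(f)}

drop(a,f); flip(f,f); move(f,b); bind(a)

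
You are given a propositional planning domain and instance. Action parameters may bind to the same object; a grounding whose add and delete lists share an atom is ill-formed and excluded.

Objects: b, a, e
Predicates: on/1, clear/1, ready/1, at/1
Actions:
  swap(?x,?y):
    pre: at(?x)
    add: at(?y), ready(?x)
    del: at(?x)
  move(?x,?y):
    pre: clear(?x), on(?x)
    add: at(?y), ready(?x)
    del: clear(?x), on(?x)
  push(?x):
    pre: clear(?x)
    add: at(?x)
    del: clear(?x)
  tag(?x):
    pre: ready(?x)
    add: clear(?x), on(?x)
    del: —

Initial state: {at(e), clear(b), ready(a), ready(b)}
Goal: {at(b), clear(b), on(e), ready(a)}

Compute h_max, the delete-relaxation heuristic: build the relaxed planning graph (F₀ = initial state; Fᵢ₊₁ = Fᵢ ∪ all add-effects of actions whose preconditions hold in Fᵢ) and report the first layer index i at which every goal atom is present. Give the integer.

F0 = init (4 atoms)
F1 = F0 ∪ {at(a), at(b), clear(a), on(a), on(b), ready(e)}  (10 atoms)
F2 = F1 ∪ {clear(e), on(e)}  (12 atoms)
goal ⊆ F2  ⇒  h_max = 2

2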